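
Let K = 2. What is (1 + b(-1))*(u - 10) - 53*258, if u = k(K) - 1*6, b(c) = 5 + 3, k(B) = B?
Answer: -13800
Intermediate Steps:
b(c) = 8
u = -4 (u = 2 - 1*6 = 2 - 6 = -4)
(1 + b(-1))*(u - 10) - 53*258 = (1 + 8)*(-4 - 10) - 53*258 = 9*(-14) - 13674 = -126 - 13674 = -13800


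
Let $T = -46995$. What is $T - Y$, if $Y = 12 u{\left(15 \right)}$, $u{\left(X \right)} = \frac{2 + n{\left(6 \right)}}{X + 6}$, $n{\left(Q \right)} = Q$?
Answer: $- \frac{328997}{7} \approx -47000.0$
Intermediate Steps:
$u{\left(X \right)} = \frac{8}{6 + X}$ ($u{\left(X \right)} = \frac{2 + 6}{X + 6} = \frac{8}{6 + X}$)
$Y = \frac{32}{7}$ ($Y = 12 \frac{8}{6 + 15} = 12 \cdot \frac{8}{21} = \frac{32}{7} \approx 4.5714$)
$T - Y = -46995 - \frac{32}{7} = - \frac{328997}{7}$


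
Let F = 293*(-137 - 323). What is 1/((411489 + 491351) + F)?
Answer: 1/768060 ≈ 1.3020e-6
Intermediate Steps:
F = -134780 (F = 293*(-460) = -134780)
1/((411489 + 491351) + F) = 1/((411489 + 491351) - 134780) = 1/(902840 - 134780) = 1/768060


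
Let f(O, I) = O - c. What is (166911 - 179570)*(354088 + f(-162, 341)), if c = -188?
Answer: -4482729126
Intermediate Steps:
f(O, I) = 188 + O (f(O, I) = O - 1*(-188) = O + 188 = 188 + O)
(166911 - 179570)*(354088 + f(-162, 341)) = (166911 - 179570)*(354088 + (188 - 162)) = -12659*(354088 + 26) = -12659*354114 = -4482729126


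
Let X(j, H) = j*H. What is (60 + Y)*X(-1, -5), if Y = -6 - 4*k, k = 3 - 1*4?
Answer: 290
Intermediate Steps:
k = -1 (k = 3 - 4 = -1)
X(j, H) = H*j
Y = -2 (Y = -6 - 4*(-1) = -6 + 4 = -2)
(60 + Y)*X(-1, -5) = (60 - 2)*(-5*(-1)) = 58*5 = 290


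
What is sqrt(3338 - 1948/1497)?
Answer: sqrt(7477571886)/1497 ≈ 57.764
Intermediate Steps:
sqrt(3338 - 1948/1497) = sqrt(4995038/1497) = sqrt(7477571886)/1497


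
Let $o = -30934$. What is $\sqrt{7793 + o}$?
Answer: $i \sqrt{23141} \approx 152.12 i$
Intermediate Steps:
$\sqrt{7793 + o} = \sqrt{7793 - 30934} = \sqrt{-23141} = i \sqrt{23141}$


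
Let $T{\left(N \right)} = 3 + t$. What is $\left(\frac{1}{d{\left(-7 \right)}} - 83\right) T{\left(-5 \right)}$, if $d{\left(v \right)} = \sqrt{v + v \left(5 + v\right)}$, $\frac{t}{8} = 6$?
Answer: $-4233 + \frac{51 \sqrt{7}}{7} \approx -4213.7$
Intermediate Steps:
$t = 48$ ($t = 8 \cdot 6 = 48$)
$T{\left(N \right)} = 51$ ($T{\left(N \right)} = 3 + 48 = 51$)
$\left(\frac{1}{d{\left(-7 \right)}} - 83\right) T{\left(-5 \right)} = \left(\frac{1}{\sqrt{- 7 \left(6 - 7\right)}} - 83\right) 51 = \left(\frac{1}{\sqrt{\left(-7\right) \left(-1\right)}} - 83\right) 51 = \left(\frac{1}{\sqrt{7}} - 83\right) 51 = \left(\frac{\sqrt{7}}{7} - 83\right) 51 = \left(-83 + \frac{\sqrt{7}}{7}\right) 51 = -4233 + \frac{51 \sqrt{7}}{7}$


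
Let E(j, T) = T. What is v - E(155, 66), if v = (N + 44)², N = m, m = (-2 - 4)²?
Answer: 6334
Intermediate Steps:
m = 36 (m = (-6)² = 36)
N = 36
v = 6400 (v = (36 + 44)² = 80² = 6400)
v - E(155, 66) = 6400 - 1*66 = 6400 - 66 = 6334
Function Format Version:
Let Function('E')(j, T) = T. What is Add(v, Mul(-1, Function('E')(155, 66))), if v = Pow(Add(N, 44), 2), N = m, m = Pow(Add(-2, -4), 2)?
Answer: 6334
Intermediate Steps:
m = 36 (m = Pow(-6, 2) = 36)
N = 36
v = 6400 (v = Pow(Add(36, 44), 2) = Pow(80, 2) = 6400)
Add(v, Mul(-1, Function('E')(155, 66))) = Add(6400, Mul(-1, 66)) = Add(6400, -66) = 6334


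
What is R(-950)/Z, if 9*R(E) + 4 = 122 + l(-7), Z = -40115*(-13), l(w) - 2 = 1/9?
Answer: 1081/42241095 ≈ 2.5591e-5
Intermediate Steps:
l(w) = 19/9 (l(w) = 2 + 1/9 = 2 + ⅑ = 19/9)
Z = 521495
R(E) = 1081/81 (R(E) = -4/9 + (122 + 19/9)/9 = -4/9 + (⅑)*(1117/9) = -4/9 + 1117/81 = 1081/81)
R(-950)/Z = (1081/81)/521495 = (1081/81)*(1/521495) = 1081/42241095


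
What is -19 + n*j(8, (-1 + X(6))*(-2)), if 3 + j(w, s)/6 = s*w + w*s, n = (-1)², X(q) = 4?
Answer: -613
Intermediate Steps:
n = 1
j(w, s) = -18 + 12*s*w (j(w, s) = -18 + 6*(s*w + w*s) = -18 + 6*(s*w + s*w) = -18 + 6*(2*s*w) = -18 + 12*s*w)
-19 + n*j(8, (-1 + X(6))*(-2)) = -19 + 1*(-18 + 12*((-1 + 4)*(-2))*8) = -19 + 1*(-18 + 12*(3*(-2))*8) = -19 + 1*(-18 + 12*(-6)*8) = -19 + 1*(-18 - 576) = -19 + 1*(-594) = -19 - 594 = -613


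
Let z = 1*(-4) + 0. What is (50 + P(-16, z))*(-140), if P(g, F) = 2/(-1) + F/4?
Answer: -6580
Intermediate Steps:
z = -4 (z = -4 + 0 = -4)
P(g, F) = -2 + F/4 (P(g, F) = 2*(-1) + F*(¼) = -2 + F/4)
(50 + P(-16, z))*(-140) = (50 + (-2 + (¼)*(-4)))*(-140) = (50 + (-2 - 1))*(-140) = (50 - 3)*(-140) = 47*(-140) = -6580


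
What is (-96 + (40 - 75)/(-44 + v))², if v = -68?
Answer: 2343961/256 ≈ 9156.1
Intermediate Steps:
(-96 + (40 - 75)/(-44 + v))² = (-96 + (40 - 75)/(-44 - 68))² = (-96 - 35/(-112))² = (-96 - 35*(-1/112))² = (-96 + 5/16)² = (-1531/16)² = 2343961/256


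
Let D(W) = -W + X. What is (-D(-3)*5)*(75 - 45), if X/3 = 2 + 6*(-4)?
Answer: 9450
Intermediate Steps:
X = -66 (X = 3*(2 + 6*(-4)) = 3*(2 - 24) = 3*(-22) = -66)
D(W) = -66 - W (D(W) = -W - 66 = -66 - W)
(-D(-3)*5)*(75 - 45) = (-(-66 - 1*(-3))*5)*(75 - 45) = (-(-66 + 3)*5)*30 = (-1*(-63)*5)*30 = (63*5)*30 = 315*30 = 9450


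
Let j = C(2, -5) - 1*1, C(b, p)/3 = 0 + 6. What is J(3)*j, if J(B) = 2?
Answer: 34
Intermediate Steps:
C(b, p) = 18 (C(b, p) = 3*(0 + 6) = 3*6 = 18)
j = 17 (j = 18 - 1*1 = 18 - 1 = 17)
J(3)*j = 2*17 = 34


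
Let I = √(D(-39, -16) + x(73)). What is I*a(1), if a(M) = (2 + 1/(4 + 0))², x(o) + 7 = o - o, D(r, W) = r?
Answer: 81*I*√46/16 ≈ 34.336*I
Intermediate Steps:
x(o) = -7 (x(o) = -7 + (o - o) = -7 + 0 = -7)
I = I*√46 (I = √(-39 - 7) = √(-46) = I*√46 ≈ 6.7823*I)
a(M) = 81/16 (a(M) = (2 + 1/4)² = (2 + ¼)² = (9/4)² = 81/16)
I*a(1) = (I*√46)*(81/16) = 81*I*√46/16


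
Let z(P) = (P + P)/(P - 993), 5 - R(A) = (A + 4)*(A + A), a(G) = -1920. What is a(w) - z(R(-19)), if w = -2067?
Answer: -1496245/779 ≈ -1920.7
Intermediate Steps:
R(A) = 5 - 2*A*(4 + A) (R(A) = 5 - (A + 4)*(A + A) = 5 - (4 + A)*2*A = 5 - 2*A*(4 + A))
z(P) = 2*P/(-993 + P) (z(P) = (2*P)/(-993 + P) = 2*P/(-993 + P))
a(w) - z(R(-19)) = -1920 - 2*(5 - 8*(-19) - 2*(-19)²)/(-993 + (5 - 8*(-19) - 2*(-19)²)) = -1920 - 2*(5 + 152 - 2*361)/(-993 + (5 + 152 - 2*361)) = -1920 - 2*(5 + 152 - 722)/(-993 + (5 + 152 - 722)) = -1920 - 2*(-565)/(-993 - 565) = -1920 - 2*(-565)/(-1558) = -1920 - 2*(-565)*(-1)/1558 = -1920 - 1*565/779 = -1920 - 565/779 = -1496245/779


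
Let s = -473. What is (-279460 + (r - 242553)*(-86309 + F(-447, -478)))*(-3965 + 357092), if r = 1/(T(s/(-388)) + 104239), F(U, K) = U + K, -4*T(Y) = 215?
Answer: 3113750826159236351922/416741 ≈ 7.4717e+15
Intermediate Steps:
T(Y) = -215/4 (T(Y) = -1/4*215 = -215/4)
F(U, K) = K + U
r = 4/416741 (r = 1/(-215/4 + 104239) = 1/(416741/4) = 4/416741 ≈ 9.5983e-6)
(-279460 + (r - 242553)*(-86309 + F(-447, -478)))*(-3965 + 357092) = (-279460 + (4/416741 - 242553)*(-86309 + (-478 - 447)))*(-3965 + 357092) = (-279460 - 101081779769*(-86309 - 925)/416741)*353127 = (-279460 - 101081779769/416741*(-87234))*353127 = (-279460 + 8817767976368946/416741)*353127 = (8817651513929086/416741)*353127 = 3113750826159236351922/416741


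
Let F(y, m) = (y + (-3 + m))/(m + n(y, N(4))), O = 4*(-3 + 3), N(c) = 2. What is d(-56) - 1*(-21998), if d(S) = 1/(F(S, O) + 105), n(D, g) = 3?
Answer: 5631491/256 ≈ 21998.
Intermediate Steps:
O = 0 (O = 4*0 = 0)
F(y, m) = (-3 + m + y)/(3 + m) (F(y, m) = (y + (-3 + m))/(m + 3) = (-3 + m + y)/(3 + m))
d(S) = 1/(104 + S/3) (d(S) = 1/((-3 + 0 + S)/(3 + 0) + 105) = 1/((-3 + S)/3 + 105) = 1/((-1 + S/3) + 105) = 1/(104 + S/3))
d(-56) - 1*(-21998) = 3/(312 - 56) - 1*(-21998) = 3/256 + 21998 = 5631491/256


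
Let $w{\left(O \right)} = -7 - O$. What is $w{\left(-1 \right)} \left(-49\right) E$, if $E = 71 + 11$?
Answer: $24108$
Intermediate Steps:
$E = 82$
$w{\left(-1 \right)} \left(-49\right) E = \left(-7 - -1\right) \left(-49\right) 82 = \left(-7 + 1\right) \left(-49\right) 82 = \left(-6\right) \left(-49\right) 82 = 294 \cdot 82 = 24108$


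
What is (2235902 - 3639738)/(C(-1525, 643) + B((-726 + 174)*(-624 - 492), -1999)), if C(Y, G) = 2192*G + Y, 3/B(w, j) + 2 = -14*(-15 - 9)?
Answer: -468881224/470248957 ≈ -0.99709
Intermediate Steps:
B(w, j) = 3/334 (B(w, j) = 3/(-2 - 14*(-15 - 9)) = 3/(-2 - 14*(-24)) = 3/(-2 + 336) = 3/334)
C(Y, G) = Y + 2192*G
(2235902 - 3639738)/(C(-1525, 643) + B((-726 + 174)*(-624 - 492), -1999)) = (2235902 - 3639738)/((-1525 + 2192*643) + 3/334) = -1403836/((-1525 + 1409456) + 3/334) = -1403836/(1407931 + 3/334) = -1403836/470248957/334 = -1403836*334/470248957 = -468881224/470248957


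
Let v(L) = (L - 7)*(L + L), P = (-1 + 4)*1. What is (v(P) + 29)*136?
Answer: 680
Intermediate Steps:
P = 3 (P = 3*1 = 3)
v(L) = 2*L*(-7 + L) (v(L) = (-7 + L)*(2*L) = 2*L*(-7 + L))
(v(P) + 29)*136 = (2*3*(-7 + 3) + 29)*136 = (2*3*(-4) + 29)*136 = (-24 + 29)*136 = 5*136 = 680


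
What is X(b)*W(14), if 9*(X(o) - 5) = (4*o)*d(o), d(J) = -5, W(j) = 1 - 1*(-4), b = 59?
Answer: -5675/9 ≈ -630.56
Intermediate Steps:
W(j) = 5 (W(j) = 1 + 4 = 5)
X(o) = 5 - 20*o/9 (X(o) = 5 + ((4*o)*(-5))/9 = 5 + (-20*o)/9 = 5 - 20*o/9)
X(b)*W(14) = (5 - 20/9*59)*5 = (5 - 1180/9)*5 = -1135/9*5 = -5675/9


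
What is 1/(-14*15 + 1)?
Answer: -1/209 ≈ -0.0047847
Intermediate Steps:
1/(-14*15 + 1) = 1/(-210 + 1) = 1/(-209) = -1/209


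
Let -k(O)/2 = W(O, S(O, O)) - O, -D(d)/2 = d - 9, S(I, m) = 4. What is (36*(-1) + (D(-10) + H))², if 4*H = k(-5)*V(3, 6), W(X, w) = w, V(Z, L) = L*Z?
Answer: 6241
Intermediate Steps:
D(d) = 18 - 2*d (D(d) = -2*(d - 9) = -2*(-9 + d) = 18 - 2*d)
k(O) = -8 + 2*O (k(O) = -2*(4 - O) = -8 + 2*O)
H = -81 (H = ((-8 + 2*(-5))*(6*3))/4 = ((-8 - 10)*18)/4 = (-18*18)/4 = (¼)*(-324) = -81)
(36*(-1) + (D(-10) + H))² = (36*(-1) + ((18 - 2*(-10)) - 81))² = (-36 + ((18 + 20) - 81))² = (-36 + (38 - 81))² = (-36 - 43)² = (-79)² = 6241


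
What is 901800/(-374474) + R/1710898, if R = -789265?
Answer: -919223519005/320343408826 ≈ -2.8695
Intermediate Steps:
901800/(-374474) + R/1710898 = 901800/(-374474) - 789265/1710898 = 901800*(-1/374474) - 789265*1/1710898 = -450900/187237 - 789265/1710898 = -919223519005/320343408826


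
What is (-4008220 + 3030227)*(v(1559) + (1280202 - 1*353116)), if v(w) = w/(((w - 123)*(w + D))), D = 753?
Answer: -177071684028343519/195296 ≈ -9.0668e+11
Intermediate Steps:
v(w) = w/((-123 + w)*(753 + w)) (v(w) = w/(((w - 123)*(w + 753))) = w/(((-123 + w)*(753 + w))) = w*(1/((-123 + w)*(753 + w))) = w/((-123 + w)*(753 + w)))
(-4008220 + 3030227)*(v(1559) + (1280202 - 1*353116)) = (-4008220 + 3030227)*(1559/(-92619 + 1559² + 630*1559) + (1280202 - 1*353116)) = -977993*(1559/(-92619 + 2430481 + 982170) + (1280202 - 353116)) = -977993*(1559/3320032 + 927086) = -977993*3077955188311/3320032 = -177071684028343519/195296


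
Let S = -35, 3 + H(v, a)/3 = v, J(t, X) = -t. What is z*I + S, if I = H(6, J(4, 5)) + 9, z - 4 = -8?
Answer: -107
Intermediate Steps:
z = -4 (z = 4 - 8 = -4)
H(v, a) = -9 + 3*v
I = 18 (I = (-9 + 3*6) + 9 = (-9 + 18) + 9 = 9 + 9 = 18)
z*I + S = -4*18 - 35 = -72 - 35 = -107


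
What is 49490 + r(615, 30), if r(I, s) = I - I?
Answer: 49490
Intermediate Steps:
r(I, s) = 0
49490 + r(615, 30) = 49490 + 0 = 49490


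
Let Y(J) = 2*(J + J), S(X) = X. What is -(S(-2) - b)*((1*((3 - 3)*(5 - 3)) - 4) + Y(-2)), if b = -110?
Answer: 1296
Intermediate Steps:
Y(J) = 4*J (Y(J) = 2*(2*J) = 4*J)
-(S(-2) - b)*((1*((3 - 3)*(5 - 3)) - 4) + Y(-2)) = -(-2 - 1*(-110))*((1*((3 - 3)*(5 - 3)) - 4) + 4*(-2)) = -(-2 + 110)*((1*(0*2) - 4) - 8) = -108*((1*0 - 4) - 8) = -108*((0 - 4) - 8) = -108*(-4 - 8) = -108*(-12) = -1*(-1296) = 1296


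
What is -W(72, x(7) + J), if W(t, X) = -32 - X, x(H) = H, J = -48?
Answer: -9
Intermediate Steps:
-W(72, x(7) + J) = -(-32 - (7 - 48)) = -(-32 - 1*(-41)) = -(-32 + 41) = -1*9 = -9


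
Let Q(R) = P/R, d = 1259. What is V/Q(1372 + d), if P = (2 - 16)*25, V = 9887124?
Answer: -13006511622/175 ≈ -7.4323e+7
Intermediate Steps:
P = -350 (P = -14*25 = -350)
Q(R) = -350/R
V/Q(1372 + d) = 9887124/((-350/(1372 + 1259))) = 9887124/((-350/2631)) = 9887124/((-350*1/2631)) = 9887124/(-350/2631) = 9887124*(-2631/350) = -13006511622/175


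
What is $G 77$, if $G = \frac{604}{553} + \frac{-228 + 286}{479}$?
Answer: $\frac{3535290}{37841} \approx 93.425$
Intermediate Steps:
$G = \frac{321390}{264887}$ ($G = 604 \cdot \frac{1}{553} + 58 \cdot \frac{1}{479} = \frac{604}{553} + \frac{58}{479} = \frac{321390}{264887} \approx 1.2133$)
$G 77 = \frac{321390}{264887} \cdot 77 = \frac{3535290}{37841}$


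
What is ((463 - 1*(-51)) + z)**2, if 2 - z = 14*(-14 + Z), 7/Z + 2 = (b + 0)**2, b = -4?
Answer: 497025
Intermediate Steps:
Z = 1/2 (Z = 7/(-2 + (-4 + 0)**2) = 7/(-2 + (-4)**2) = 7/(-2 + 16) = 7/14 = 7*(1/14) = 1/2 ≈ 0.50000)
z = 191 (z = 2 - 14*(-14 + 1/2) = 2 - 14*(-27)/2 = 2 - 1*(-189) = 2 + 189 = 191)
((463 - 1*(-51)) + z)**2 = ((463 - 1*(-51)) + 191)**2 = ((463 + 51) + 191)**2 = (514 + 191)**2 = 705**2 = 497025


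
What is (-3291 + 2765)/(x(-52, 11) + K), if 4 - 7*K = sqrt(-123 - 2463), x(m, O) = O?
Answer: -99414/3049 - 3682*I*sqrt(2586)/9147 ≈ -32.605 - 20.47*I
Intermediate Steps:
K = 4/7 - I*sqrt(2586)/7 (K = 4/7 - sqrt(-123 - 2463)/7 = 4/7 - I*sqrt(2586)/7 ≈ 0.57143 - 7.2647*I)
(-3291 + 2765)/(x(-52, 11) + K) = (-3291 + 2765)/(11 + (4/7 - I*sqrt(2586)/7)) = -526/(81/7 - I*sqrt(2586)/7)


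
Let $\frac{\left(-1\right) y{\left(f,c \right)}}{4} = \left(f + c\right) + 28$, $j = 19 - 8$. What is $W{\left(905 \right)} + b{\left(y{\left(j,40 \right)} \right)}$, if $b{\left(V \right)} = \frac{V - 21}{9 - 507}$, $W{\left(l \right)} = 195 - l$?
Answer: $- \frac{353243}{498} \approx -709.32$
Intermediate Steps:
$j = 11$ ($j = 19 - 8 = 11$)
$y{\left(f,c \right)} = -112 - 4 c - 4 f$ ($y{\left(f,c \right)} = - 4 \left(\left(f + c\right) + 28\right) = - 4 \left(\left(c + f\right) + 28\right) = - 4 \left(28 + c + f\right) = -112 - 4 c - 4 f$)
$b{\left(V \right)} = \frac{7}{166} - \frac{V}{498}$ ($b{\left(V \right)} = \frac{-21 + V}{-498} = \left(-21 + V\right) \left(- \frac{1}{498}\right) = \frac{7}{166} - \frac{V}{498}$)
$W{\left(905 \right)} + b{\left(y{\left(j,40 \right)} \right)} = \left(195 - 905\right) - \left(- \frac{7}{166} + \frac{-112 - 160 - 44}{498}\right) = -710 + \left(\frac{7}{166} - - \frac{158}{249}\right) = -710 + \left(\frac{7}{166} + \frac{158}{249}\right) = -710 + \frac{337}{498} = - \frac{353243}{498}$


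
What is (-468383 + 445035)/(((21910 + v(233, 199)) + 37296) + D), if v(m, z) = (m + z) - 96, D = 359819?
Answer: -23348/419361 ≈ -0.055675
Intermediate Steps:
v(m, z) = -96 + m + z
(-468383 + 445035)/(((21910 + v(233, 199)) + 37296) + D) = (-468383 + 445035)/(((21910 + (-96 + 233 + 199)) + 37296) + 359819) = -23348/(((21910 + 336) + 37296) + 359819) = -23348/((22246 + 37296) + 359819) = -23348/(59542 + 359819) = -23348/419361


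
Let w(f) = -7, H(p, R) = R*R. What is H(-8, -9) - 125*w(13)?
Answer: 956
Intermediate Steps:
H(p, R) = R**2
H(-8, -9) - 125*w(13) = (-9)**2 - 125*(-7) = 81 + 875 = 956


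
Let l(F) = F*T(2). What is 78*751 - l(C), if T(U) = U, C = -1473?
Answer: 61524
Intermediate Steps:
l(F) = 2*F (l(F) = F*2 = 2*F)
78*751 - l(C) = 78*751 - 2*(-1473) = 58578 - 1*(-2946) = 58578 + 2946 = 61524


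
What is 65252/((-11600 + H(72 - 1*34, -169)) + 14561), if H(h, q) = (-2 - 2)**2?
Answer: 65252/2977 ≈ 21.919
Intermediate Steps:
H(h, q) = 16 (H(h, q) = (-4)**2 = 16)
65252/((-11600 + H(72 - 1*34, -169)) + 14561) = 65252/((-11600 + 16) + 14561) = 65252/(-11584 + 14561) = 65252/2977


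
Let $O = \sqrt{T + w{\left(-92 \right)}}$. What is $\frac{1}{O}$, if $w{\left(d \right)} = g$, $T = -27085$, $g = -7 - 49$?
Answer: $- \frac{i \sqrt{27141}}{27141} \approx - 0.00607 i$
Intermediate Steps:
$g = -56$ ($g = -7 - 49 = -56$)
$w{\left(d \right)} = -56$
$O = i \sqrt{27141}$ ($O = \sqrt{-27085 - 56} = \sqrt{-27141} = i \sqrt{27141} \approx 164.75 i$)
$\frac{1}{O} = \frac{1}{i \sqrt{27141}} = - \frac{i \sqrt{27141}}{27141}$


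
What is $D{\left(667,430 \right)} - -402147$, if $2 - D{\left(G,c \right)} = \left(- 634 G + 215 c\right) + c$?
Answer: $732147$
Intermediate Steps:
$D{\left(G,c \right)} = 2 - 216 c + 634 G$ ($D{\left(G,c \right)} = 2 - \left(\left(- 634 G + 215 c\right) + c\right) = 2 - \left(- 634 G + 216 c\right) = 2 + \left(- 216 c + 634 G\right) = 2 - 216 c + 634 G$)
$D{\left(667,430 \right)} - -402147 = \left(2 - 92880 + 634 \cdot 667\right) - -402147 = \left(2 - 92880 + 422878\right) + 402147 = 330000 + 402147 = 732147$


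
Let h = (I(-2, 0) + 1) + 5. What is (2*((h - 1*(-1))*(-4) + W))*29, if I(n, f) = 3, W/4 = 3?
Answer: -1624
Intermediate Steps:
W = 12 (W = 4*3 = 12)
h = 9 (h = (3 + 1) + 5 = 4 + 5 = 9)
(2*((h - 1*(-1))*(-4) + W))*29 = (2*((9 - 1*(-1))*(-4) + 12))*29 = (2*((9 + 1)*(-4) + 12))*29 = (2*(10*(-4) + 12))*29 = (2*(-40 + 12))*29 = (2*(-28))*29 = -56*29 = -1624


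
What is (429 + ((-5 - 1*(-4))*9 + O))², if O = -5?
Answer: 172225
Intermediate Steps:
(429 + ((-5 - 1*(-4))*9 + O))² = (429 + ((-5 - 1*(-4))*9 - 5))² = (429 + ((-5 + 4)*9 - 5))² = (429 + (-1*9 - 5))² = (429 + (-9 - 5))² = (429 - 14)² = 415² = 172225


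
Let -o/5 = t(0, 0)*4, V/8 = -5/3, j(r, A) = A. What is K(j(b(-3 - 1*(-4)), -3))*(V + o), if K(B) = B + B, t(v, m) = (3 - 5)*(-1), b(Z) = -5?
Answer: 320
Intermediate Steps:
V = -40/3 (V = 8*(-5/3) = -40/3 ≈ -13.333)
t(v, m) = 2 (t(v, m) = -2*(-1) = 2)
o = -40 (o = -10*4 = -5*8 = -40)
K(B) = 2*B
K(j(b(-3 - 1*(-4)), -3))*(V + o) = (2*(-3))*(-40/3 - 40) = -6*(-160/3) = 320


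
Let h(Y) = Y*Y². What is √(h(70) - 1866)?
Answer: √341134 ≈ 584.07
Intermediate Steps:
h(Y) = Y³
√(h(70) - 1866) = √(70³ - 1866) = √(343000 - 1866) = √341134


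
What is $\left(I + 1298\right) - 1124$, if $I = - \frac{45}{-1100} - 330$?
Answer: $- \frac{34311}{220} \approx -155.96$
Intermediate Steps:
$I = - \frac{72591}{220}$ ($I = \left(-45\right) \left(- \frac{1}{1100}\right) - 330 = \frac{9}{220} - 330 = - \frac{72591}{220} \approx -329.96$)
$\left(I + 1298\right) - 1124 = \left(- \frac{72591}{220} + 1298\right) - 1124 = \frac{212969}{220} - 1124 = - \frac{34311}{220}$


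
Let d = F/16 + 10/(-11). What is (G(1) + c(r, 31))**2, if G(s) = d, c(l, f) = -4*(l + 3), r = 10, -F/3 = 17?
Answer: 97476129/30976 ≈ 3146.8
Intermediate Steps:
F = -51 (F = -3*17 = -51)
d = -721/176 (d = -51/16 + 10/(-11) = -51*1/16 + 10*(-1/11) = -51/16 - 10/11 = -721/176 ≈ -4.0966)
c(l, f) = -12 - 4*l (c(l, f) = -4*(3 + l) = -12 - 4*l)
G(s) = -721/176
(G(1) + c(r, 31))**2 = (-721/176 + (-12 - 4*10))**2 = (-721/176 + (-12 - 40))**2 = (-721/176 - 52)**2 = (-9873/176)**2 = 97476129/30976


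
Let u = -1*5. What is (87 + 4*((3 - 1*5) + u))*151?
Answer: 8909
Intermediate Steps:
u = -5
(87 + 4*((3 - 1*5) + u))*151 = (87 + 4*((3 - 1*5) - 5))*151 = (87 + 4*((3 - 5) - 5))*151 = (87 + 4*(-2 - 5))*151 = (87 + 4*(-7))*151 = (87 - 28)*151 = 59*151 = 8909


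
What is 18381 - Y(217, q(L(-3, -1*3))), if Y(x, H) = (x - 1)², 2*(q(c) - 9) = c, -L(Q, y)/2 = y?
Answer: -28275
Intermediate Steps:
L(Q, y) = -2*y
q(c) = 9 + c/2
Y(x, H) = (-1 + x)²
18381 - Y(217, q(L(-3, -1*3))) = 18381 - (-1 + 217)² = 18381 - 1*216² = 18381 - 1*46656 = 18381 - 46656 = -28275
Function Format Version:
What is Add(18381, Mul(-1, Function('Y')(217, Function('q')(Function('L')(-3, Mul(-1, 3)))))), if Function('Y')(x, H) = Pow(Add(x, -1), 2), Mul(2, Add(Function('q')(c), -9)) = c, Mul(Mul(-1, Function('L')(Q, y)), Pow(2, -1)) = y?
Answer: -28275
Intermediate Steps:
Function('L')(Q, y) = Mul(-2, y)
Function('q')(c) = Add(9, Mul(Rational(1, 2), c))
Function('Y')(x, H) = Pow(Add(-1, x), 2)
Add(18381, Mul(-1, Function('Y')(217, Function('q')(Function('L')(-3, Mul(-1, 3)))))) = Add(18381, Mul(-1, Pow(Add(-1, 217), 2))) = Add(18381, Mul(-1, Pow(216, 2))) = Add(18381, Mul(-1, 46656)) = Add(18381, -46656) = -28275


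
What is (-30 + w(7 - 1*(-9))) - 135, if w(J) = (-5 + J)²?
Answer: -44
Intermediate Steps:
(-30 + w(7 - 1*(-9))) - 135 = (-30 + (-5 + (7 - 1*(-9)))²) - 135 = (-30 + (-5 + (7 + 9))²) - 135 = (-30 + (-5 + 16)²) - 135 = (-30 + 11²) - 135 = (-30 + 121) - 135 = 91 - 135 = -44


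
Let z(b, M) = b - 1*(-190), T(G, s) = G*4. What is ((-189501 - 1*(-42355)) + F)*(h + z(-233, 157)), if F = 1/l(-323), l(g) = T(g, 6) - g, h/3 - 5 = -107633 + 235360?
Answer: -54631669349675/969 ≈ -5.6379e+10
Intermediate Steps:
T(G, s) = 4*G
z(b, M) = 190 + b (z(b, M) = b + 190 = 190 + b)
h = 383196 (h = 15 + 3*(-107633 + 235360) = 15 + 3*127727 = 15 + 383181 = 383196)
l(g) = 3*g (l(g) = 4*g - g = 3*g)
F = -1/969 (F = 1/(3*(-323)) = 1/(-969) = -1/969 ≈ -0.0010320)
((-189501 - 1*(-42355)) + F)*(h + z(-233, 157)) = ((-189501 - 1*(-42355)) - 1/969)*(383196 + (190 - 233)) = ((-189501 + 42355) - 1/969)*(383196 - 43) = (-147146 - 1/969)*383153 = -142584475/969*383153 = -54631669349675/969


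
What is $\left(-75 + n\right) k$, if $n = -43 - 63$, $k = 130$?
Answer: $-23530$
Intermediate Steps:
$n = -106$
$\left(-75 + n\right) k = \left(-75 - 106\right) 130 = \left(-181\right) 130 = -23530$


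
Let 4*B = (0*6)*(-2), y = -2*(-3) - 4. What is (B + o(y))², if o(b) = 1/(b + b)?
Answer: 1/16 ≈ 0.062500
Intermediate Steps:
y = 2 (y = 6 - 4 = 2)
o(b) = 1/(2*b)
B = 0 (B = ((0*6)*(-2))/4 = (0*(-2))/4 = (¼)*0 = 0)
(B + o(y))² = (0 + (½)/2)² = (0 + (½)*(½))² = (0 + ¼)² = (¼)² = 1/16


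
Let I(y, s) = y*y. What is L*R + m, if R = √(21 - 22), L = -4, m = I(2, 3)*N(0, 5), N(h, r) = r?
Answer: 20 - 4*I ≈ 20.0 - 4.0*I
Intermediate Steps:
I(y, s) = y²
m = 20 (m = 2²*5 = 4*5 = 20)
R = I (R = √(-1) = I ≈ 1.0*I)
L*R + m = -4*I + 20 = 20 - 4*I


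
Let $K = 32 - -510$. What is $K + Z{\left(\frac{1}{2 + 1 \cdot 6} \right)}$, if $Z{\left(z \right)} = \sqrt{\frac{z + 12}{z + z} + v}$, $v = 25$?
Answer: $542 + \frac{7 \sqrt{6}}{2} \approx 550.57$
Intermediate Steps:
$K = 542$ ($K = 32 + 510 = 542$)
$Z{\left(z \right)} = \sqrt{25 + \frac{12 + z}{2 z}}$ ($Z{\left(z \right)} = \sqrt{\frac{z + 12}{z + z} + 25} = \sqrt{\frac{12 + z}{2 z} + 25} = \sqrt{25 + \frac{12 + z}{2 z}}$)
$K + Z{\left(\frac{1}{2 + 1 \cdot 6} \right)} = 542 + \frac{\sqrt{102 + \frac{24}{\frac{1}{2 + 1 \cdot 6}}}}{2} = 542 + \frac{\sqrt{102 + \frac{24}{\frac{1}{2 + 6}}}}{2} = 542 + \frac{\sqrt{102 + \frac{24}{\frac{1}{8}}}}{2} = 542 + \frac{\sqrt{102 + 24 \frac{1}{\frac{1}{8}}}}{2} = 542 + \frac{\sqrt{102 + 24 \cdot 8}}{2} = 542 + \frac{\sqrt{102 + 192}}{2} = 542 + \frac{\sqrt{294}}{2} = 542 + \frac{7 \sqrt{6}}{2}$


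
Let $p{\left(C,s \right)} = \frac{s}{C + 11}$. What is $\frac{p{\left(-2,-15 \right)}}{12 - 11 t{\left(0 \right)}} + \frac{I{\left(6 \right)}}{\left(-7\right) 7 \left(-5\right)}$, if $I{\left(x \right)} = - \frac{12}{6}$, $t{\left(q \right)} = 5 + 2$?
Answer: $\frac{167}{9555} \approx 0.017478$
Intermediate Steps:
$t{\left(q \right)} = 7$
$I{\left(x \right)} = -2$ ($I{\left(x \right)} = \left(-12\right) \frac{1}{6} = -2$)
$p{\left(C,s \right)} = \frac{s}{11 + C}$
$\frac{p{\left(-2,-15 \right)}}{12 - 11 t{\left(0 \right)}} + \frac{I{\left(6 \right)}}{\left(-7\right) 7 \left(-5\right)} = \frac{\left(-15\right) \frac{1}{11 - 2}}{12 - 77} - \frac{2}{\left(-7\right) 7 \left(-5\right)} = \frac{\left(-15\right) \frac{1}{9}}{12 - 77} - \frac{2}{\left(-49\right) \left(-5\right)} = \frac{\left(-15\right) \frac{1}{9}}{-65} - \frac{2}{245} = \left(- \frac{5}{3}\right) \left(- \frac{1}{65}\right) - \frac{2}{245} = \frac{1}{39} - \frac{2}{245} = \frac{167}{9555}$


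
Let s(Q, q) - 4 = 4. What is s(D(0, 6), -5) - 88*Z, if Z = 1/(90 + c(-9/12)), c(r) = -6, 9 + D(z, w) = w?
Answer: 146/21 ≈ 6.9524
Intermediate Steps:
D(z, w) = -9 + w
s(Q, q) = 8 (s(Q, q) = 4 + 4 = 8)
Z = 1/84 (Z = 1/(90 - 6) = 1/84 ≈ 0.011905)
s(D(0, 6), -5) - 88*Z = 8 - 88*1/84 = 8 - 22/21 = 146/21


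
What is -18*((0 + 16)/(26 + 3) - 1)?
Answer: 234/29 ≈ 8.0690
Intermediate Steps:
-18*((0 + 16)/(26 + 3) - 1) = -18*(16/29 - 1) = -18*(-13/29) = 234/29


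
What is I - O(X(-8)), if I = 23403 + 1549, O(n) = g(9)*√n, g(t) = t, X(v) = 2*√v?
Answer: 24952 - 18*2^(¼)*√I ≈ 24937.0 - 15.136*I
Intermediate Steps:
O(n) = 9*√n
I = 24952
I - O(X(-8)) = 24952 - 9*√(2*√(-8)) = 24952 - 9*√(2*(2*I*√2)) = 24952 - 9*√(4*I*√2) = 24952 - 9*2*2^(¼)*√I = 24952 - 18*2^(¼)*√I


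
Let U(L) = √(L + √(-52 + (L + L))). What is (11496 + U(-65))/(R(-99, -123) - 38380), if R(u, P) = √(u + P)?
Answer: -(11496 + √(-65 + I*√182))/(38380 - I*√222) ≈ -0.29955 - 0.00032747*I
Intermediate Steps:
R(u, P) = √(P + u)
U(L) = √(L + √(-52 + 2*L))
(11496 + U(-65))/(R(-99, -123) - 38380) = (11496 + √(-65 + √2*√(-26 - 65)))/(√(-123 - 99) - 38380) = (11496 + √(-65 + √2*√(-91)))/(√(-222) - 38380) = (11496 + √(-65 + √2*(I*√91)))/(I*√222 - 38380) = (11496 + √(-65 + I*√182))/(-38380 + I*√222)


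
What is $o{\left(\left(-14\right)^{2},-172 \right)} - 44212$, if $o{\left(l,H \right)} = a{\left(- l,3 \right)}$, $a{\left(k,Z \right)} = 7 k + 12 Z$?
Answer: $-45548$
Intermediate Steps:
$o{\left(l,H \right)} = 36 - 7 l$ ($o{\left(l,H \right)} = 7 \left(- l\right) + 12 \cdot 3 = - 7 l + 36 = 36 - 7 l$)
$o{\left(\left(-14\right)^{2},-172 \right)} - 44212 = \left(36 - 7 \left(-14\right)^{2}\right) - 44212 = \left(36 - 1372\right) - 44212 = -1336 - 44212 = -45548$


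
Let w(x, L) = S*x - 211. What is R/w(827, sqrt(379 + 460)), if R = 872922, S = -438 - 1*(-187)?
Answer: -436461/103894 ≈ -4.2010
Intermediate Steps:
S = -251 (S = -438 + 187 = -251)
w(x, L) = -211 - 251*x (w(x, L) = -251*x - 211 = -211 - 251*x)
R/w(827, sqrt(379 + 460)) = 872922/(-211 - 251*827) = 872922/(-211 - 207577) = 872922/(-207788) = 872922*(-1/207788) = -436461/103894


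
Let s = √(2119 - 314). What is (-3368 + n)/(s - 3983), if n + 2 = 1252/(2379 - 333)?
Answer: 3432234743/4056830283 + 16372699*√5/4056830283 ≈ 0.85506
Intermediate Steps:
n = -1420/1023 (n = -2 + 1252/(2379 - 333) = -2 + 1252/2046 = -2 + 1252*(1/2046) = -2 + 626/1023 = -1420/1023 ≈ -1.3881)
s = 19*√5 (s = √1805 = 19*√5 ≈ 42.485)
(-3368 + n)/(s - 3983) = (-3368 - 1420/1023)/(19*√5 - 3983) = -3446884/(1023*(-3983 + 19*√5))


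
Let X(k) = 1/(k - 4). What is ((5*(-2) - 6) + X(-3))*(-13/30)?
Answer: 1469/210 ≈ 6.9952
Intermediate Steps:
X(k) = 1/(-4 + k)
((5*(-2) - 6) + X(-3))*(-13/30) = ((5*(-2) - 6) + 1/(-4 - 3))*(-13/30) = ((-10 - 6) + 1/(-7))*(-13*1/30) = (-16 - 1/7)*(-13/30) = -113/7*(-13/30) = 1469/210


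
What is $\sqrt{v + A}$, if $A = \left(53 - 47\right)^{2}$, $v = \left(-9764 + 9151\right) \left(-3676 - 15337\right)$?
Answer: $\sqrt{11655005} \approx 3413.9$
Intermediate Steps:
$v = 11654969$ ($v = \left(-613\right) \left(-19013\right) = 11654969$)
$A = 36$ ($A = 6^{2} = 36$)
$\sqrt{v + A} = \sqrt{11654969 + 36} = \sqrt{11655005}$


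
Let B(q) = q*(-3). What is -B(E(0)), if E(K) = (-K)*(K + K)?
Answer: 0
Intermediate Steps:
E(K) = -2*K² (E(K) = (-K)*(2*K) = -2*K²)
B(q) = -3*q
-B(E(0)) = -(-3)*(-2*0²) = -(-3)*(-2*0) = -(-3)*0 = -1*0 = 0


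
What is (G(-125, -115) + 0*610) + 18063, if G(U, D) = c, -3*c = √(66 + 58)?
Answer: 18063 - 2*√31/3 ≈ 18059.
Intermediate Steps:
c = -2*√31/3 (c = -√(66 + 58)/3 = -2*√31/3 ≈ -3.7118)
G(U, D) = -2*√31/3
(G(-125, -115) + 0*610) + 18063 = (-2*√31/3 + 0*610) + 18063 = (-2*√31/3 + 0) + 18063 = -2*√31/3 + 18063 = 18063 - 2*√31/3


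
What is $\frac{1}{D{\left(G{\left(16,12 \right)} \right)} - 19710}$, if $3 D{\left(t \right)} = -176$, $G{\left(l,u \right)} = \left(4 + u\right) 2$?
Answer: $- \frac{3}{59306} \approx -5.0585 \cdot 10^{-5}$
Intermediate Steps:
$G{\left(l,u \right)} = 8 + 2 u$
$D{\left(t \right)} = - \frac{176}{3}$ ($D{\left(t \right)} = \frac{1}{3} \left(-176\right) = - \frac{176}{3}$)
$\frac{1}{D{\left(G{\left(16,12 \right)} \right)} - 19710} = \frac{1}{- \frac{176}{3} - 19710} = \frac{1}{- \frac{59306}{3}} = - \frac{3}{59306}$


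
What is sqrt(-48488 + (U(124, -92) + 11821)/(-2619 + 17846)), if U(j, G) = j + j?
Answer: I*sqrt(11242318043489)/15227 ≈ 220.2*I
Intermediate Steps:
U(j, G) = 2*j
sqrt(-48488 + (U(124, -92) + 11821)/(-2619 + 17846)) = sqrt(-48488 + (2*124 + 11821)/(-2619 + 17846)) = sqrt(-48488 + (248 + 11821)/15227) = sqrt(-48488 + 12069*(1/15227)) = sqrt(-48488 + 12069/15227) = sqrt(-738314707/15227) = I*sqrt(11242318043489)/15227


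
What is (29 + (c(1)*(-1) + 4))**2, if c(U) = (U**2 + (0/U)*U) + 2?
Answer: 900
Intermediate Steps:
c(U) = 2 + U**2 (c(U) = (U**2 + 0*U) + 2 = (U**2 + 0) + 2 = U**2 + 2 = 2 + U**2)
(29 + (c(1)*(-1) + 4))**2 = (29 + ((2 + 1**2)*(-1) + 4))**2 = (29 + ((2 + 1)*(-1) + 4))**2 = (29 + (3*(-1) + 4))**2 = (29 + (-3 + 4))**2 = (29 + 1)**2 = 30**2 = 900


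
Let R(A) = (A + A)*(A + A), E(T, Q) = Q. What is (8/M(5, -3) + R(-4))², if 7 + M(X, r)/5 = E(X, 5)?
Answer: 99856/25 ≈ 3994.2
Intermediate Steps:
M(X, r) = -10 (M(X, r) = -35 + 5*5 = -35 + 25 = -10)
R(A) = 4*A² (R(A) = (2*A)*(2*A) = 4*A²)
(8/M(5, -3) + R(-4))² = (8/(-10) + 4*(-4)²)² = (8*(-⅒) + 4*16)² = (-⅘ + 64)² = (316/5)² = 99856/25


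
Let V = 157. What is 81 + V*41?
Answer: 6518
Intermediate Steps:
81 + V*41 = 81 + 157*41 = 81 + 6437 = 6518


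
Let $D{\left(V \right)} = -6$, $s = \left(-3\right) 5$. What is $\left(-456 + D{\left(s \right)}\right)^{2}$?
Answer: $213444$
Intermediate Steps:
$s = -15$
$\left(-456 + D{\left(s \right)}\right)^{2} = \left(-456 - 6\right)^{2} = \left(-462\right)^{2} = 213444$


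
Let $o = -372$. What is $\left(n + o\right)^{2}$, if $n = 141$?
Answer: $53361$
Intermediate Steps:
$\left(n + o\right)^{2} = \left(141 - 372\right)^{2} = \left(-231\right)^{2} = 53361$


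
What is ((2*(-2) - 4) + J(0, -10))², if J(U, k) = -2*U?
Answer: 64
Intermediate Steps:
((2*(-2) - 4) + J(0, -10))² = ((2*(-2) - 4) - 2*0)² = ((-4 - 4) + 0)² = (-8 + 0)² = (-8)² = 64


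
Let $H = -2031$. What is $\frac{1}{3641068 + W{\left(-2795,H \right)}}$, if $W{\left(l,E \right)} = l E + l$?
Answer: $\frac{1}{9314918} \approx 1.0735 \cdot 10^{-7}$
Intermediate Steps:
$W{\left(l,E \right)} = l + E l$ ($W{\left(l,E \right)} = E l + l = l + E l$)
$\frac{1}{3641068 + W{\left(-2795,H \right)}} = \frac{1}{3641068 - 2795 \left(1 - 2031\right)} = \frac{1}{3641068 - -5673850} = \frac{1}{3641068 + 5673850} = \frac{1}{9314918}$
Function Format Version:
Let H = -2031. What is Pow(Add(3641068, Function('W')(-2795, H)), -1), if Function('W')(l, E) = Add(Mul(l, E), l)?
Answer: Rational(1, 9314918) ≈ 1.0735e-7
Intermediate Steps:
Function('W')(l, E) = Add(l, Mul(E, l)) (Function('W')(l, E) = Add(Mul(E, l), l) = Add(l, Mul(E, l)))
Pow(Add(3641068, Function('W')(-2795, H)), -1) = Pow(Add(3641068, Mul(-2795, Add(1, -2031))), -1) = Pow(Add(3641068, Mul(-2795, -2030)), -1) = Pow(Add(3641068, 5673850), -1) = Pow(9314918, -1) = Rational(1, 9314918)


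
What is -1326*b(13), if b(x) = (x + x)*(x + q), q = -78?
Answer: 2240940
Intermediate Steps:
b(x) = 2*x*(-78 + x) (b(x) = (x + x)*(x - 78) = (2*x)*(-78 + x) = 2*x*(-78 + x))
-1326*b(13) = -2652*13*(-78 + 13) = -2652*13*(-65) = -1326*(-1690) = 2240940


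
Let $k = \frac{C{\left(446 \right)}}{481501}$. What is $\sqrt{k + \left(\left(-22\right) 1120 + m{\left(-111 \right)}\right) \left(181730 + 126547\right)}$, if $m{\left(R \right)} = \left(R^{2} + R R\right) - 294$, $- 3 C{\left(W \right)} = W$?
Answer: $\frac{i \sqrt{187828232498729028294}}{1444503} \approx 9487.7 i$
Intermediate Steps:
$C{\left(W \right)} = - \frac{W}{3}$
$m{\left(R \right)} = -294 + 2 R^{2}$ ($m{\left(R \right)} = \left(R^{2} + R^{2}\right) - 294 = 2 R^{2} - 294 = -294 + 2 R^{2}$)
$k = - \frac{446}{1444503}$ ($k = \frac{\left(- \frac{1}{3}\right) 446}{481501} = \left(- \frac{446}{3}\right) \frac{1}{481501} = - \frac{446}{1444503} \approx -0.00030876$)
$\sqrt{k + \left(\left(-22\right) 1120 + m{\left(-111 \right)}\right) \left(181730 + 126547\right)} = \sqrt{- \frac{446}{1444503} + \left(\left(-22\right) 1120 - \left(294 - 2 \left(-111\right)^{2}\right)\right) \left(181730 + 126547\right)} = \sqrt{- \frac{446}{1444503} + \left(-24640 + \left(-294 + 2 \cdot 12321\right)\right) 308277} = \sqrt{- \frac{446}{1444503} + \left(-24640 + \left(-294 + 24642\right)\right) 308277} = \sqrt{- \frac{446}{1444503} + \left(-24640 + 24348\right) 308277} = \sqrt{- \frac{446}{1444503} - 90016884} = \sqrt{- \frac{130029658989098}{1444503}} = \frac{i \sqrt{187828232498729028294}}{1444503}$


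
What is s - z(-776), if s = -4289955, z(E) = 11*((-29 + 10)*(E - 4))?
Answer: -4452975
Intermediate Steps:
z(E) = 836 - 209*E (z(E) = 11*(-19*(-4 + E)) = 11*(76 - 19*E) = 836 - 209*E)
s - z(-776) = -4289955 - (836 - 209*(-776)) = -4289955 - (836 + 162184) = -4289955 - 1*163020 = -4289955 - 163020 = -4452975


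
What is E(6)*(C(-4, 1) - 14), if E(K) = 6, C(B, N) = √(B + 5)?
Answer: -78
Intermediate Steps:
C(B, N) = √(5 + B)
E(6)*(C(-4, 1) - 14) = 6*(√(5 - 4) - 14) = 6*(√1 - 14) = 6*(1 - 14) = 6*(-13) = -78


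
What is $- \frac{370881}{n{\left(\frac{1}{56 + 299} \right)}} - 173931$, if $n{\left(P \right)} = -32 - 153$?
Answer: $- \frac{31806354}{185} \approx -1.7193 \cdot 10^{5}$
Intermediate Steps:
$n{\left(P \right)} = -185$ ($n{\left(P \right)} = -32 - 153 = -185$)
$- \frac{370881}{n{\left(\frac{1}{56 + 299} \right)}} - 173931 = - \frac{370881}{-185} - 173931 = \left(-370881\right) \left(- \frac{1}{185}\right) - 173931 = \frac{370881}{185} - 173931 = - \frac{31806354}{185}$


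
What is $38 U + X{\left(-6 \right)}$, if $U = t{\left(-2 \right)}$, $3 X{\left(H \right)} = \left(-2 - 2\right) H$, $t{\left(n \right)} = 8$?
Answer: $312$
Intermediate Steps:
$X{\left(H \right)} = - \frac{4 H}{3}$ ($X{\left(H \right)} = \frac{\left(-2 - 2\right) H}{3} = \frac{\left(-4\right) H}{3} = - \frac{4 H}{3}$)
$U = 8$
$38 U + X{\left(-6 \right)} = 38 \cdot 8 - -8 = 304 + 8 = 312$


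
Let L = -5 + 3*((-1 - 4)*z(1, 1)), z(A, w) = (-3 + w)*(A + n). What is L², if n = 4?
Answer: 21025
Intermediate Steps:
z(A, w) = (-3 + w)*(4 + A) (z(A, w) = (-3 + w)*(A + 4) = (-3 + w)*(4 + A))
L = 145 (L = -5 + 3*((-1 - 4)*(-12 - 3*1 + 4*1 + 1*1)) = -5 + 3*(-5*(-12 - 3 + 4 + 1)) = -5 + 3*(-5*(-10)) = -5 + 3*50 = -5 + 150 = 145)
L² = 145² = 21025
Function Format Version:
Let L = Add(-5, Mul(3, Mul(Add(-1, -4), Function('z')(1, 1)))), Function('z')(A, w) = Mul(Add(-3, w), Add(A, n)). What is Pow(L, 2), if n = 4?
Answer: 21025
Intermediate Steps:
Function('z')(A, w) = Mul(Add(-3, w), Add(4, A)) (Function('z')(A, w) = Mul(Add(-3, w), Add(A, 4)) = Mul(Add(-3, w), Add(4, A)))
L = 145 (L = Add(-5, Mul(3, Mul(Add(-1, -4), Add(-12, Mul(-3, 1), Mul(4, 1), Mul(1, 1))))) = Add(-5, Mul(3, Mul(-5, Add(-12, -3, 4, 1)))) = Add(-5, Mul(3, Mul(-5, -10))) = Add(-5, Mul(3, 50)) = Add(-5, 150) = 145)
Pow(L, 2) = Pow(145, 2) = 21025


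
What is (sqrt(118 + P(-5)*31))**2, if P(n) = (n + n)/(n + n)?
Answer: 149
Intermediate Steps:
P(n) = 1 (P(n) = (2*n)/((2*n)) = (2*n)*(1/(2*n)) = 1)
(sqrt(118 + P(-5)*31))**2 = (sqrt(118 + 1*31))**2 = (sqrt(118 + 31))**2 = (sqrt(149))**2 = 149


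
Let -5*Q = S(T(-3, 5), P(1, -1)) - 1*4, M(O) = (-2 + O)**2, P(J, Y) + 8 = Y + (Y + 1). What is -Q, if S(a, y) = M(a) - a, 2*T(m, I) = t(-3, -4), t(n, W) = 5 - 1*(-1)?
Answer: -6/5 ≈ -1.2000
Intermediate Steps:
P(J, Y) = -7 + 2*Y (P(J, Y) = -8 + (Y + (Y + 1)) = -8 + (Y + (1 + Y)) = -8 + (1 + 2*Y) = -7 + 2*Y)
t(n, W) = 6 (t(n, W) = 5 + 1 = 6)
T(m, I) = 3 (T(m, I) = (1/2)*6 = 3)
S(a, y) = (-2 + a)**2 - a
Q = 6/5 (Q = -(((-2 + 3)**2 - 1*3) - 1*4)/5 = -((1**2 - 3) - 4)/5 = -((1 - 3) - 4)/5 = -(-2 - 4)/5 = -1/5*(-6) = 6/5 ≈ 1.2000)
-Q = -1*6/5 = -6/5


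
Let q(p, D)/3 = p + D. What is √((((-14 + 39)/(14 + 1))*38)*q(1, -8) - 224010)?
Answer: 2*I*√56335 ≈ 474.7*I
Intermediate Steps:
q(p, D) = 3*D + 3*p (q(p, D) = 3*(p + D) = 3*(D + p) = 3*D + 3*p)
√((((-14 + 39)/(14 + 1))*38)*q(1, -8) - 224010) = √((((-14 + 39)/(14 + 1))*38)*(3*(-8) + 3*1) - 224010) = √(((25/15)*38)*(-24 + 3) - 224010) = √(((25*(1/15))*38)*(-21) - 224010) = √(((5/3)*38)*(-21) - 224010) = √((190/3)*(-21) - 224010) = √(-1330 - 224010) = √(-225340) = 2*I*√56335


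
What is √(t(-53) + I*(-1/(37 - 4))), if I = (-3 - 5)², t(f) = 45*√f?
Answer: √(-2112 + 49005*I*√53)/33 ≈ 12.761 + 12.836*I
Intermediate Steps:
I = 64 (I = (-8)² = 64)
√(t(-53) + I*(-1/(37 - 4))) = √(45*√(-53) + 64*(-1/(37 - 4))) = √(45*(I*√53) + 64*(-1/33)) = √(45*I*√53 + 64*(-1*1/33)) = √(45*I*√53 + 64*(-1/33)) = √(45*I*√53 - 64/33) = √(-64/33 + 45*I*√53)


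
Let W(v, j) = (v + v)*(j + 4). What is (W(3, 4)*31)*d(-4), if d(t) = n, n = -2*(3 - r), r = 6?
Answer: 8928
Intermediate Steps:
W(v, j) = 2*v*(4 + j) (W(v, j) = (2*v)*(4 + j) = 2*v*(4 + j))
n = 6 (n = -2*(3 - 1*6) = -2*(3 - 6) = -2*(-3) = 6)
d(t) = 6
(W(3, 4)*31)*d(-4) = ((2*3*(4 + 4))*31)*6 = ((2*3*8)*31)*6 = (48*31)*6 = 1488*6 = 8928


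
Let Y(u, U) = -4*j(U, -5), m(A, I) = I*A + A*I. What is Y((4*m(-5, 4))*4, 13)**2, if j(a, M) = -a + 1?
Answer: 2304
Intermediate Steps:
j(a, M) = 1 - a
m(A, I) = 2*A*I (m(A, I) = A*I + A*I = 2*A*I)
Y(u, U) = -4 + 4*U (Y(u, U) = -4*(1 - U) = -4 + 4*U)
Y((4*m(-5, 4))*4, 13)**2 = (-4 + 4*13)**2 = (-4 + 52)**2 = 48**2 = 2304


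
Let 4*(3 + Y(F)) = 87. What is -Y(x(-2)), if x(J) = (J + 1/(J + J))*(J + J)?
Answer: -75/4 ≈ -18.750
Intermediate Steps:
x(J) = 2*J*(J + 1/(2*J)) (x(J) = (J + 1/(2*J))*(2*J) = 2*J*(J + 1/(2*J)))
Y(F) = 75/4 (Y(F) = -3 + (¼)*87 = -3 + 87/4 = 75/4)
-Y(x(-2)) = -1*75/4 = -75/4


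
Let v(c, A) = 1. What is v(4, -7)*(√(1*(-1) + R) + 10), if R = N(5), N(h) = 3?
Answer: 10 + √2 ≈ 11.414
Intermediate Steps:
R = 3
v(4, -7)*(√(1*(-1) + R) + 10) = 1*(√(1*(-1) + 3) + 10) = 1*(√(-1 + 3) + 10) = 1*(√2 + 10) = 1*(10 + √2) = 10 + √2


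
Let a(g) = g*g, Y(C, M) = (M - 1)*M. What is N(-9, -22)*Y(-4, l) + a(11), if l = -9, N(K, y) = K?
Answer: -689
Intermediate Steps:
Y(C, M) = M*(-1 + M) (Y(C, M) = (-1 + M)*M = M*(-1 + M))
a(g) = g²
N(-9, -22)*Y(-4, l) + a(11) = -(-81)*(-1 - 9) + 11² = -(-81)*(-10) + 121 = -9*90 + 121 = -810 + 121 = -689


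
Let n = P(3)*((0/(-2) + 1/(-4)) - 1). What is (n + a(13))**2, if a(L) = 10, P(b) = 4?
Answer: 25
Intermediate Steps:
n = -5 (n = 4*((0/(-2) + 1/(-4)) - 1) = 4*((0*(-1/2) + 1*(-1/4)) - 1) = 4*((0 - 1/4) - 1) = 4*(-1/4 - 1) = 4*(-5/4) = -5)
(n + a(13))**2 = (-5 + 10)**2 = 5**2 = 25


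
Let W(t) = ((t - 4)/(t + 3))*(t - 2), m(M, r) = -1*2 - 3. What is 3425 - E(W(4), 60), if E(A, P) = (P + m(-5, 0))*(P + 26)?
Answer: -1305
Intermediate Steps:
m(M, r) = -5 (m(M, r) = -2 - 3 = -5)
W(t) = (-4 + t)*(-2 + t)/(3 + t) (W(t) = ((-4 + t)/(3 + t))*(-2 + t) = (-4 + t)*(-2 + t)/(3 + t))
E(A, P) = (-5 + P)*(26 + P) (E(A, P) = (P - 5)*(P + 26) = (-5 + P)*(26 + P))
3425 - E(W(4), 60) = 3425 - (-130 + 60² + 21*60) = 3425 - (-130 + 3600 + 1260) = 3425 - 1*4730 = 3425 - 4730 = -1305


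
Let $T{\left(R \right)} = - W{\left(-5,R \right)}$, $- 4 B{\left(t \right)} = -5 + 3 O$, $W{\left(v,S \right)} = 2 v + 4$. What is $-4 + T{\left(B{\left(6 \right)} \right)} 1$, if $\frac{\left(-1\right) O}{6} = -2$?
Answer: $2$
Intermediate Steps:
$O = 12$ ($O = \left(-6\right) \left(-2\right) = 12$)
$W{\left(v,S \right)} = 4 + 2 v$
$B{\left(t \right)} = - \frac{31}{4}$ ($B{\left(t \right)} = - \frac{-5 + 3 \cdot 12}{4} = - \frac{-5 + 36}{4} = \left(- \frac{1}{4}\right) 31 = - \frac{31}{4}$)
$T{\left(R \right)} = 6$ ($T{\left(R \right)} = - (4 + 2 \left(-5\right)) = - (4 - 10) = \left(-1\right) \left(-6\right) = 6$)
$-4 + T{\left(B{\left(6 \right)} \right)} 1 = -4 + 6 \cdot 1 = -4 + 6 = 2$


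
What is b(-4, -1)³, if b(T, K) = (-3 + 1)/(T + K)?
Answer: 8/125 ≈ 0.064000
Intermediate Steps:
b(T, K) = -2/(K + T)
b(-4, -1)³ = (-2/(-1 - 4))³ = (-2/(-5))³ = (-2*(-⅕))³ = (⅖)³ = 8/125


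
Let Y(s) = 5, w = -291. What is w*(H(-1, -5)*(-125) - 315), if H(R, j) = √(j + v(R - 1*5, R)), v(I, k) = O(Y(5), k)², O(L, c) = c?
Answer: 91665 + 72750*I ≈ 91665.0 + 72750.0*I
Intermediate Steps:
v(I, k) = k²
H(R, j) = √(j + R²)
w*(H(-1, -5)*(-125) - 315) = -291*(√(-5 + (-1)²)*(-125) - 315) = -291*(√(-5 + 1)*(-125) - 315) = -291*(√(-4)*(-125) - 315) = -291*((2*I)*(-125) - 315) = -291*(-250*I - 315) = -291*(-315 - 250*I) = 91665 + 72750*I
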